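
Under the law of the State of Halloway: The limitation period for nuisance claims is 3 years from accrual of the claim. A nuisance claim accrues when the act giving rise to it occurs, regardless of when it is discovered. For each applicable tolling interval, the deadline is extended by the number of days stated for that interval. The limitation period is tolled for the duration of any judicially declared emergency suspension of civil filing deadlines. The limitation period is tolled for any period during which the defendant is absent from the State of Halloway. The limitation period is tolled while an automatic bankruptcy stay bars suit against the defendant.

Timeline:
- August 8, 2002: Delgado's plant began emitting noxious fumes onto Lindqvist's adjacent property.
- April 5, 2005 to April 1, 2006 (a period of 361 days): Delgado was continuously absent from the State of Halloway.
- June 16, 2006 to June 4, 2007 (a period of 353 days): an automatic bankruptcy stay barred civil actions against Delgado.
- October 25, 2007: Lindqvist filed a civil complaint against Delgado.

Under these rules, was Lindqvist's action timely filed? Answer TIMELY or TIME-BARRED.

The limitation period began to run on August 8, 2002.
The untolled deadline — 3 years after August 8, 2002 — is August 8, 2005.
The defendant's absence from the jurisdiction from April 5, 2005 to April 1, 2006 tolled the period for 361 days, extending the deadline to August 4, 2006.
The period was tolled for 353 days by the automatic bankruptcy stay (June 16, 2006 to June 4, 2007), pushing the deadline to July 23, 2007.
Filing on October 25, 2007 missed the July 23, 2007 deadline — the action is time-barred.

TIME-BARRED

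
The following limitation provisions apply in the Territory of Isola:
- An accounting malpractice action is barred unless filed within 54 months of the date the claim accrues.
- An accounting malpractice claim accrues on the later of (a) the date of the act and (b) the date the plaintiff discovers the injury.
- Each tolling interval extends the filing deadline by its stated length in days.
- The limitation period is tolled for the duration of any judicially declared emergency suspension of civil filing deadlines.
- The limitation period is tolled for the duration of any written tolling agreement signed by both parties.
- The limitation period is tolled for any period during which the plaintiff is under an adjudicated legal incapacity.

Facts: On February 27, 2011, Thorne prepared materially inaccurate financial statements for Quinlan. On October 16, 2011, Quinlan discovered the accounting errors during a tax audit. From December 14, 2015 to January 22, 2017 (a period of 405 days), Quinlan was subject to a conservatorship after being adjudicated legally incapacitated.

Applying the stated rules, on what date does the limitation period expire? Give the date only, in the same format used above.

Because discovery on October 16, 2011 post-dates the February 27, 2011 act, accrual under the later-of rule falls on October 16, 2011.
Adding the 54 months base period to October 16, 2011 gives a deadline of April 16, 2016, before any tolling.
The period was tolled for 405 days by the plaintiff's legal incapacity (December 14, 2015 to January 22, 2017), pushing the deadline to May 26, 2017.

May 26, 2017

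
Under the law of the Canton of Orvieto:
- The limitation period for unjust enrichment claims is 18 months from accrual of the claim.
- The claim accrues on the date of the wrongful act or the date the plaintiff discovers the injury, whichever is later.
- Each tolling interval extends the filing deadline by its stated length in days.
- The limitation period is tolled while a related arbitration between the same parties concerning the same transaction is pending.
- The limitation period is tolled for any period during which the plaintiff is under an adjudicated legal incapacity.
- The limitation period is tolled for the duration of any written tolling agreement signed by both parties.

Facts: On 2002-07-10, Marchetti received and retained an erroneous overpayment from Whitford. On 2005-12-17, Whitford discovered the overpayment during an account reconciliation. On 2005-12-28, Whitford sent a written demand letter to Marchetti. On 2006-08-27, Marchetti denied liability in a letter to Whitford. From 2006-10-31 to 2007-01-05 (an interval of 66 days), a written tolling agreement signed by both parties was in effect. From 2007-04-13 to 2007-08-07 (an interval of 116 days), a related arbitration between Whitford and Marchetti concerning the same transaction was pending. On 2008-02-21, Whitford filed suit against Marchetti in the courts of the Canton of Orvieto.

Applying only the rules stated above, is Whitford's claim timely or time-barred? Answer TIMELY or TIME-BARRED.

TIME-BARRED

Taking the later of the act (2002-07-10) and discovery (2005-12-17), the claim accrued on 2005-12-17.
Adding the 18 months base period to 2005-12-17 gives a deadline of 2007-06-17, before any tolling.
The period was tolled for 66 days by the written tolling agreement (2006-10-31 to 2007-01-05), pushing the deadline to 2007-08-22.
The period was tolled for 116 days by the pending related arbitration (2007-04-13 to 2007-08-07), pushing the deadline to 2007-12-16.
Nothing else in the chronology tolls or restarts the period.
Filing on 2008-02-21 missed the 2007-12-16 deadline — the action is time-barred.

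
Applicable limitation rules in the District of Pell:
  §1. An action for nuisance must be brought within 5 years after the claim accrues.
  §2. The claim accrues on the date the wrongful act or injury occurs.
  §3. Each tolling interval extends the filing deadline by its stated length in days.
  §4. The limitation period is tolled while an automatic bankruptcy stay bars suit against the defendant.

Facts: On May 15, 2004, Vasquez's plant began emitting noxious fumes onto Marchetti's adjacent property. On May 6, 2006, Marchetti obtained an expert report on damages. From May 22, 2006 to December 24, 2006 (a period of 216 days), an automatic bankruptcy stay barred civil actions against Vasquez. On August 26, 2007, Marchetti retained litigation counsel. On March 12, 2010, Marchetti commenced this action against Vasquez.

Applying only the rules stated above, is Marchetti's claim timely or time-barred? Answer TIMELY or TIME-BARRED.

The claim accrued on May 15, 2004, when the wrongful act occurred.
The untolled deadline — 5 years after May 15, 2004 — is May 15, 2009.
The automatic bankruptcy stay from May 22, 2006 to December 24, 2006 tolled the period for 216 days, extending the deadline to December 17, 2009.
The other events in the timeline have no effect on the limitation period under the stated rules.
Marchetti filed on March 12, 2010, after the December 17, 2009 deadline, so the action is time-barred.

TIME-BARRED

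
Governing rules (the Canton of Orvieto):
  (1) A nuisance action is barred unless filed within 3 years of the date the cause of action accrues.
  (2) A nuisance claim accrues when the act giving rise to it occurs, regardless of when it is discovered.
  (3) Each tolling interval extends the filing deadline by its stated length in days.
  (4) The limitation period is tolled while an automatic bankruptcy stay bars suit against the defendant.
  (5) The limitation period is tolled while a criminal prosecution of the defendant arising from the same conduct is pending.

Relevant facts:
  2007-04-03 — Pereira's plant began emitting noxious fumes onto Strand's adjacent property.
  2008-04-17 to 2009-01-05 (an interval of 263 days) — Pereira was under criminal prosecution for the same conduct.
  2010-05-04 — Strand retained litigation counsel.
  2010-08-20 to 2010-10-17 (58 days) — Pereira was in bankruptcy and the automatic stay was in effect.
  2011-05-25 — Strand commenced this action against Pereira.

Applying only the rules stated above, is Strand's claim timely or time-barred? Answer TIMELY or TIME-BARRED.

The limitation period began to run on 2007-04-03.
The untolled deadline — 3 years after 2007-04-03 — is 2010-04-03.
The pending criminal prosecution from 2008-04-17 to 2009-01-05 tolled the period for 263 days, extending the deadline to 2010-12-22.
The automatic bankruptcy stay from 2010-08-20 to 2010-10-17 tolled the period for 58 days, extending the deadline to 2011-02-18.
None of the other events listed affects the running of the period under the stated rules.
Strand filed on 2011-05-25, after the 2011-02-18 deadline, so the action is time-barred.

TIME-BARRED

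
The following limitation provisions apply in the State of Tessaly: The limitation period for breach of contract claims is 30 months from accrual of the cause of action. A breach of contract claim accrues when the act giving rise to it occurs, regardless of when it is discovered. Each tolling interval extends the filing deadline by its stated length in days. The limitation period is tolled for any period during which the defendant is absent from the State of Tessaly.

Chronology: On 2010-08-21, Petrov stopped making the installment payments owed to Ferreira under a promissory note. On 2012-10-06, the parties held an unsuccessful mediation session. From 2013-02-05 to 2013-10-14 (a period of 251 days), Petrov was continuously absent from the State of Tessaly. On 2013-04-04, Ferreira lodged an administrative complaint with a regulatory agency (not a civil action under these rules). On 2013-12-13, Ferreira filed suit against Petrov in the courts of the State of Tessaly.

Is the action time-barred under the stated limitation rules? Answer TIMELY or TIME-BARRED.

The limitation period began to run on 2010-08-21.
The untolled deadline — 30 months after 2010-08-21 — is 2013-02-21.
Because the defendant's absence from the jurisdiction ran from 2013-02-05 to 2013-10-14, the deadline is extended by 251 days to 2013-10-30.
None of the other events listed affects the running of the period under the stated rules.
Ferreira filed on 2013-12-13, after the 2013-10-30 deadline, so the action is time-barred.

TIME-BARRED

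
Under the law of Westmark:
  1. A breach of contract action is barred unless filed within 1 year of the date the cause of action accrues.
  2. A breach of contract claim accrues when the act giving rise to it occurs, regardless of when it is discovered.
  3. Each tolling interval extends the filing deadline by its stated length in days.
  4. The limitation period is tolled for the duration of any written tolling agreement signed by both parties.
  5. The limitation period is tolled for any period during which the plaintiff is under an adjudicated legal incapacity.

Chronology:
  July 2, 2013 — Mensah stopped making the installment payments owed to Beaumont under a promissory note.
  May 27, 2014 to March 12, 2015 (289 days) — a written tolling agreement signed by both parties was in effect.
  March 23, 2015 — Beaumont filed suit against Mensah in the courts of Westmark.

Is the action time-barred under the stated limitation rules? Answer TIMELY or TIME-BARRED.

The limitation period began to run on July 2, 2013.
Adding the 1 year base period to July 2, 2013 gives a deadline of July 2, 2014, before any tolling.
The period was tolled for 289 days by the written tolling agreement (May 27, 2014 to March 12, 2015), pushing the deadline to April 17, 2015.
The March 23, 2015 filing precedes the April 17, 2015 deadline; the claim is timely.

TIMELY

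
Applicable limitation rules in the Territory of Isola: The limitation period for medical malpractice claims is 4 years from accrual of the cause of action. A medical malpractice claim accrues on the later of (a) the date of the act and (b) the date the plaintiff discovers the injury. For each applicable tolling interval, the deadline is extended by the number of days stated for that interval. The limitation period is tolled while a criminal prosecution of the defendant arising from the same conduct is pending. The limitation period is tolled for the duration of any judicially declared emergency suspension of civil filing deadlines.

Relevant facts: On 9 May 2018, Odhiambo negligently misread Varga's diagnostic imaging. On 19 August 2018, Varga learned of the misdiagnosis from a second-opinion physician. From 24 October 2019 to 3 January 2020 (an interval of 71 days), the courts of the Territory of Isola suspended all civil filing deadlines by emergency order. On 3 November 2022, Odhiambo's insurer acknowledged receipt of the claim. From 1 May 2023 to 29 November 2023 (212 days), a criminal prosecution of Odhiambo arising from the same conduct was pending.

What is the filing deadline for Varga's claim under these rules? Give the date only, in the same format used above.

29 October 2022

The claim accrued on 19 August 2018 — the later of the 9 May 2018 act and the 19 August 2018 discovery.
The untolled deadline — 4 years after 19 August 2018 — is 19 August 2022.
Because the emergency suspension of filing deadlines ran from 24 October 2019 to 3 January 2020, the deadline is extended by 71 days to 29 October 2022.
By the time the pending criminal prosecution began on 1 May 2023, the limitation period had already expired on 29 October 2022; that interval cannot revive it.
Nothing else in the chronology tolls or restarts the period.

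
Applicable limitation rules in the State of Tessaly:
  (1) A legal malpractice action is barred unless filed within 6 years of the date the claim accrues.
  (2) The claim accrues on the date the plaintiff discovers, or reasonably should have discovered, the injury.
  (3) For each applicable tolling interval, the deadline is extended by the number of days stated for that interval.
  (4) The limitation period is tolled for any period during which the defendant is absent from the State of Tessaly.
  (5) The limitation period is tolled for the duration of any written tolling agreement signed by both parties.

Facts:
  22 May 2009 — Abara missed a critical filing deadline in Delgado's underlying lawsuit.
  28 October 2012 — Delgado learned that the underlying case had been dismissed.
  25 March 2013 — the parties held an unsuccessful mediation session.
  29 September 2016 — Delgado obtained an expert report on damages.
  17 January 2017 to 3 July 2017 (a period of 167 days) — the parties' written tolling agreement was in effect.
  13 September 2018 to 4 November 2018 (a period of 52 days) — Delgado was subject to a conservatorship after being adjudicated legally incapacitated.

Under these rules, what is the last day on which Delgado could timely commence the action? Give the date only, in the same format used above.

Accrual is tied to discovery, so the period began on 28 October 2012 rather than on 22 May 2009 when the act occurred.
Adding the 6 years base period to 28 October 2012 gives a deadline of 28 October 2018, before any tolling.
The period was tolled for 167 days by the written tolling agreement (17 January 2017 to 3 July 2017), pushing the deadline to 13 April 2019.
No stated provision tolls the period for the plaintiff's incapacity, so the interval from 13 September 2018 to 4 November 2018 has no effect on the deadline.
None of the other events listed affects the running of the period under the stated rules.

13 April 2019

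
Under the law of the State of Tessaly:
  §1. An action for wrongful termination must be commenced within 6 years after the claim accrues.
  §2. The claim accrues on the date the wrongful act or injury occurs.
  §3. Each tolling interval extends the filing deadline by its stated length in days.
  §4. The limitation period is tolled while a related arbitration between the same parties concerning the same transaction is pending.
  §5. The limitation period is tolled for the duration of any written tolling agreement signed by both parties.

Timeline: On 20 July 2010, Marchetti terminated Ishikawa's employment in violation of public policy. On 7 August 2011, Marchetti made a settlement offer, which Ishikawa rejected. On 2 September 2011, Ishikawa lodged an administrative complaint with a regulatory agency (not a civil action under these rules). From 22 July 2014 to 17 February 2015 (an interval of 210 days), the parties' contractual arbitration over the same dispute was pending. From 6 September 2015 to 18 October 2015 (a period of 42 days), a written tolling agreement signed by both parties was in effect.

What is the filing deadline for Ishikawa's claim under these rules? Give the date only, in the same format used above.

The limitation period began to run on 20 July 2010.
6 years from 20 July 2010 is 20 July 2016.
Because the pending related arbitration ran from 22 July 2014 to 17 February 2015, the deadline is extended by 210 days to 15 February 2017.
The written tolling agreement from 6 September 2015 to 18 October 2015 tolled the period for 42 days, extending the deadline to 29 March 2017.
None of the other events listed affects the running of the period under the stated rules.

29 March 2017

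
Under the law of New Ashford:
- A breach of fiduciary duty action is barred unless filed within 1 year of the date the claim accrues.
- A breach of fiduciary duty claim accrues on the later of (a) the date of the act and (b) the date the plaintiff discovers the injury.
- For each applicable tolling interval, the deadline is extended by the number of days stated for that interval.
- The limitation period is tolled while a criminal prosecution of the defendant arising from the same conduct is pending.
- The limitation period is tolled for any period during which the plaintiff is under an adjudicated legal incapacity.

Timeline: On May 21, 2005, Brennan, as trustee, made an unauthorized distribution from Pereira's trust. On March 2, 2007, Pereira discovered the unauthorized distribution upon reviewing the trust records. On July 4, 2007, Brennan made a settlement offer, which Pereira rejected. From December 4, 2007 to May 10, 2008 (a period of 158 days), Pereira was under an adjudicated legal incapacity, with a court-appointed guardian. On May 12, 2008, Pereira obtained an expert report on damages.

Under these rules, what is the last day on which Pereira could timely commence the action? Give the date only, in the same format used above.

August 7, 2008

Taking the later of the act (May 21, 2005) and discovery (March 2, 2007), the claim accrued on March 2, 2007.
The untolled deadline — 1 year after March 2, 2007 — is March 2, 2008.
The plaintiff's legal incapacity from December 4, 2007 to May 10, 2008 tolled the period for 158 days, extending the deadline to August 7, 2008.
Nothing else in the chronology tolls or restarts the period.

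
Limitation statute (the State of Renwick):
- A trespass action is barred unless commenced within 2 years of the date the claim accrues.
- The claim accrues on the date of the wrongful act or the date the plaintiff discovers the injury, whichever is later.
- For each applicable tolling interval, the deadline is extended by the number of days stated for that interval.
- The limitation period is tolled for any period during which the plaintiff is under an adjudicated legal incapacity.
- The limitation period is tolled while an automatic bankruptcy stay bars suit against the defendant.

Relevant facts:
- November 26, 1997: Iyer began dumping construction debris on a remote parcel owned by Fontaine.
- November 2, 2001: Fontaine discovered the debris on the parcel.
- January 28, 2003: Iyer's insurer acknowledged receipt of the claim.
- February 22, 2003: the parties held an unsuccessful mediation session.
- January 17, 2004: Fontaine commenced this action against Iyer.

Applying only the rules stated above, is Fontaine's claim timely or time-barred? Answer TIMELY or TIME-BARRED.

TIME-BARRED

The claim accrued on November 2, 2001 — the later of the November 26, 1997 act and the November 2, 2001 discovery.
The untolled deadline — 2 years after November 2, 2001 — is November 2, 2003.
The other events in the timeline have no effect on the limitation period under the stated rules.
Filing on January 17, 2004 missed the November 2, 2003 deadline — the action is time-barred.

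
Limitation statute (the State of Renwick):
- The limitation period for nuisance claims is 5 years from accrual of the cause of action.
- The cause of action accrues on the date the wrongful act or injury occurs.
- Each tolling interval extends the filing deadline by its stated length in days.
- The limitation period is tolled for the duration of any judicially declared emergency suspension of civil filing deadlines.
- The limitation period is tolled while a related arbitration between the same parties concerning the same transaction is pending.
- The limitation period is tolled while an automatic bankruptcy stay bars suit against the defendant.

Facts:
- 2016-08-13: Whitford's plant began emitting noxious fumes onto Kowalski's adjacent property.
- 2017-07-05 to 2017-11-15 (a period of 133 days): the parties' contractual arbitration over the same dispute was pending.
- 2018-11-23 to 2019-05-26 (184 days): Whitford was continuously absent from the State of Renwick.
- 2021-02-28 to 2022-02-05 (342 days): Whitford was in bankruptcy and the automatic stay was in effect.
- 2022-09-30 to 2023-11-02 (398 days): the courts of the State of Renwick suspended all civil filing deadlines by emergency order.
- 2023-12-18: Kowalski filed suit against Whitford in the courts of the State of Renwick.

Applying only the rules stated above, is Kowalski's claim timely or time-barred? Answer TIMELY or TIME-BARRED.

TIMELY

The limitation period began to run on 2016-08-13.
The untolled deadline — 5 years after 2016-08-13 — is 2021-08-13.
The pending related arbitration from 2017-07-05 to 2017-11-15 tolled the period for 133 days, extending the deadline to 2021-12-24.
The period was tolled for 342 days by the automatic bankruptcy stay (2021-02-28 to 2022-02-05), pushing the deadline to 2022-12-01.
The period was tolled for 398 days by the emergency suspension of filing deadlines (2022-09-30 to 2023-11-02), pushing the deadline to 2024-01-03.
Although the defendant's absence ran from 2018-11-23 to 2019-05-26, the stated rules do not make that a tolling event, so it is disregarded.
Filing on 2023-12-18 beat the 2024-01-03 deadline — the action is timely.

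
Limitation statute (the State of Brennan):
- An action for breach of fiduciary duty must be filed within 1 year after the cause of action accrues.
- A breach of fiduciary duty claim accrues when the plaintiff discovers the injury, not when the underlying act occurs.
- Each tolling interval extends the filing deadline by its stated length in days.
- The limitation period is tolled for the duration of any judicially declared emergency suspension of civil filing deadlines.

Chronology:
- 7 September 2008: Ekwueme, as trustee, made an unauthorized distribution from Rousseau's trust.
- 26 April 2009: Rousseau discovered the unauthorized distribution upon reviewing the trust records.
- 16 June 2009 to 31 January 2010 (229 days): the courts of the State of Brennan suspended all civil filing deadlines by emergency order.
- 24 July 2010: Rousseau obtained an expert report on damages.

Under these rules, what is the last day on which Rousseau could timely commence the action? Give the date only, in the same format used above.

11 December 2010

Accrual is tied to discovery, so the period began on 26 April 2009 rather than on 7 September 2008 when the act occurred.
Adding the 1 year base period to 26 April 2009 gives a deadline of 26 April 2010, before any tolling.
The emergency suspension of filing deadlines from 16 June 2009 to 31 January 2010 tolled the period for 229 days, extending the deadline to 11 December 2010.
None of the other events listed affects the running of the period under the stated rules.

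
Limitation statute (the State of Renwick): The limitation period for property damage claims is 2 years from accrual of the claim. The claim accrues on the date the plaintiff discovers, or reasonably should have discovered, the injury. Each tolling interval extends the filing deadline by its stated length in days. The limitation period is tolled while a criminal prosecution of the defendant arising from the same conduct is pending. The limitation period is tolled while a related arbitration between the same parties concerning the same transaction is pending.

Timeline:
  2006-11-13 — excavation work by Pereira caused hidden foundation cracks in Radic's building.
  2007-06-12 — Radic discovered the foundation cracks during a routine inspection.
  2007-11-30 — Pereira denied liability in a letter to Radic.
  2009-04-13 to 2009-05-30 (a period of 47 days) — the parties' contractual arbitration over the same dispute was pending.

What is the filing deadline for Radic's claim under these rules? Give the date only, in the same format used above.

Accrual is tied to discovery, so the period began on 2007-06-12 rather than on 2006-11-13 when the act occurred.
The untolled deadline — 2 years after 2007-06-12 — is 2009-06-12.
The period was tolled for 47 days by the pending related arbitration (2009-04-13 to 2009-05-30), pushing the deadline to 2009-07-29.
None of the other events listed affects the running of the period under the stated rules.

2009-07-29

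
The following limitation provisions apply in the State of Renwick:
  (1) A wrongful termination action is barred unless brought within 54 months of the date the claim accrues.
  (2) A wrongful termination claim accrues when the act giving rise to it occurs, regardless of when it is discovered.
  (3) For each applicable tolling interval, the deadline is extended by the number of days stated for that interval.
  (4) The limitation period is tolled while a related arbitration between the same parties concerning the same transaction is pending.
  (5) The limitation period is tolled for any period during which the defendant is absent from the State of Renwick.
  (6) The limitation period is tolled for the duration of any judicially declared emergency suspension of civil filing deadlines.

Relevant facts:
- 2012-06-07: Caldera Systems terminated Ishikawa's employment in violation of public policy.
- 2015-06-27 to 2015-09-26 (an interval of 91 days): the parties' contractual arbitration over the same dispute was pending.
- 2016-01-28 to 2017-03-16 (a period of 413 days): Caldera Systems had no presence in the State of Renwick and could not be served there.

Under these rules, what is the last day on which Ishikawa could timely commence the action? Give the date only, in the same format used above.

The claim accrued on 2012-06-07, when the wrongful act occurred.
The untolled deadline — 54 months after 2012-06-07 — is 2016-12-07.
The period was tolled for 91 days by the pending related arbitration (2015-06-27 to 2015-09-26), pushing the deadline to 2017-03-08.
The period was tolled for 413 days by the defendant's absence from the jurisdiction (2016-01-28 to 2017-03-16), pushing the deadline to 2018-04-25.

2018-04-25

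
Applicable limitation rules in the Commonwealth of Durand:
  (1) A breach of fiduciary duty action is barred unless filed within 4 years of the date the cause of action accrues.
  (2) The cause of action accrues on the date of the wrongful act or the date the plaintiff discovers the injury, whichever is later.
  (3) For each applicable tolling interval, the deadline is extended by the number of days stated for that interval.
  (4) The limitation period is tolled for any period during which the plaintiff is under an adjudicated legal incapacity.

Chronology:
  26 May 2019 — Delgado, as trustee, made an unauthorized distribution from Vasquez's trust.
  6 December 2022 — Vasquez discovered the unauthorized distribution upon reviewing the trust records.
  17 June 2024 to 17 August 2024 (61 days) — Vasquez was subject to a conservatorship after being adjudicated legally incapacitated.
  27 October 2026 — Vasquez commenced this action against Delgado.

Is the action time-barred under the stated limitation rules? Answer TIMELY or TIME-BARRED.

TIMELY

The claim accrued on 6 December 2022 — the later of the 26 May 2019 act and the 6 December 2022 discovery.
Adding the 4 years base period to 6 December 2022 gives a deadline of 6 December 2026, before any tolling.
The period was tolled for 61 days by the plaintiff's legal incapacity (17 June 2024 to 17 August 2024), pushing the deadline to 5 February 2027.
Vasquez filed on 27 October 2026, before the 5 February 2027 deadline, so the action is timely.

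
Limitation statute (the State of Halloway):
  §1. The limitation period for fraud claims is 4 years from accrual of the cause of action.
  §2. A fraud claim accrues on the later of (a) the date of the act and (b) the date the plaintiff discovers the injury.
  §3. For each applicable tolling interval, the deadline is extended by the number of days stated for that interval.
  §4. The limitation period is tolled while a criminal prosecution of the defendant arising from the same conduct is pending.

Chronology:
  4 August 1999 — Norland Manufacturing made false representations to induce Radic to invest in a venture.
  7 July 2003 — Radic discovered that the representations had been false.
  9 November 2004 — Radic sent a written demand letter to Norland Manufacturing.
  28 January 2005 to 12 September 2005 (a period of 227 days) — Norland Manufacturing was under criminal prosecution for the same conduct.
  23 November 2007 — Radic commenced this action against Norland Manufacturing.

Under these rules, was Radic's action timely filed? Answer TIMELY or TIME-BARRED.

TIMELY

Because discovery on 7 July 2003 post-dates the 4 August 1999 act, accrual under the later-of rule falls on 7 July 2003.
4 years from 7 July 2003 is 7 July 2007.
The pending criminal prosecution from 28 January 2005 to 12 September 2005 tolled the period for 227 days, extending the deadline to 19 February 2008.
Nothing else in the chronology tolls or restarts the period.
Filing on 23 November 2007 beat the 19 February 2008 deadline — the action is timely.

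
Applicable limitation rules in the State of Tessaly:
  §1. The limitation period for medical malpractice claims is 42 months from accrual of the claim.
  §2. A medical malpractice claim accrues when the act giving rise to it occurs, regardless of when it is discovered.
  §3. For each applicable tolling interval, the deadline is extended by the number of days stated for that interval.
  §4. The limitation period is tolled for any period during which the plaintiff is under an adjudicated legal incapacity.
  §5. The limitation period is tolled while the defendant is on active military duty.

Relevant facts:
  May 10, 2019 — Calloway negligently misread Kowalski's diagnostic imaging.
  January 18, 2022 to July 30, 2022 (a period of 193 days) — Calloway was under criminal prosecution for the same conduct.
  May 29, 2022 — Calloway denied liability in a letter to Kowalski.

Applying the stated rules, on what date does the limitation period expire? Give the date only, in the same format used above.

The claim accrued on May 10, 2019, the date of the act.
Adding the 42 months base period to May 10, 2019 gives a deadline of November 10, 2022, before any tolling.
The pending criminal prosecution from January 18, 2022 to July 30, 2022 does not toll the period, because no stated rule makes a criminal prosecution a tolling event.
Nothing else in the chronology tolls or restarts the period.

November 10, 2022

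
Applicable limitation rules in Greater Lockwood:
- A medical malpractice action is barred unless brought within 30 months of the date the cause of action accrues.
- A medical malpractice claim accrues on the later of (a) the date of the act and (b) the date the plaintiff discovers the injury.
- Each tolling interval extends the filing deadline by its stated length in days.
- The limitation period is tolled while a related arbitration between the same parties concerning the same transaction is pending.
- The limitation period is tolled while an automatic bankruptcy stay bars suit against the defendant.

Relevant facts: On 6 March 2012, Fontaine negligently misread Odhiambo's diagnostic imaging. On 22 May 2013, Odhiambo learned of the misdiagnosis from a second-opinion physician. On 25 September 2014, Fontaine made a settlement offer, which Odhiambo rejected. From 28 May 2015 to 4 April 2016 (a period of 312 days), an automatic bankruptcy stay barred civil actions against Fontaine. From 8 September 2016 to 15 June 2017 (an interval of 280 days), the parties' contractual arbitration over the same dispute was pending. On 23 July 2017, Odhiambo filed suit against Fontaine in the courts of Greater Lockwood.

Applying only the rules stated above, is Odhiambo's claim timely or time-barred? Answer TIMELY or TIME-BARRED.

Because discovery on 22 May 2013 post-dates the 6 March 2012 act, accrual under the later-of rule falls on 22 May 2013.
The untolled deadline — 30 months after 22 May 2013 — is 22 November 2015.
Because the automatic bankruptcy stay ran from 28 May 2015 to 4 April 2016, the deadline is extended by 312 days to 29 September 2016.
Because the pending related arbitration ran from 8 September 2016 to 15 June 2017, the deadline is extended by 280 days to 6 July 2017.
None of the other events listed affects the running of the period under the stated rules.
Filing on 23 July 2017 missed the 6 July 2017 deadline — the action is time-barred.

TIME-BARRED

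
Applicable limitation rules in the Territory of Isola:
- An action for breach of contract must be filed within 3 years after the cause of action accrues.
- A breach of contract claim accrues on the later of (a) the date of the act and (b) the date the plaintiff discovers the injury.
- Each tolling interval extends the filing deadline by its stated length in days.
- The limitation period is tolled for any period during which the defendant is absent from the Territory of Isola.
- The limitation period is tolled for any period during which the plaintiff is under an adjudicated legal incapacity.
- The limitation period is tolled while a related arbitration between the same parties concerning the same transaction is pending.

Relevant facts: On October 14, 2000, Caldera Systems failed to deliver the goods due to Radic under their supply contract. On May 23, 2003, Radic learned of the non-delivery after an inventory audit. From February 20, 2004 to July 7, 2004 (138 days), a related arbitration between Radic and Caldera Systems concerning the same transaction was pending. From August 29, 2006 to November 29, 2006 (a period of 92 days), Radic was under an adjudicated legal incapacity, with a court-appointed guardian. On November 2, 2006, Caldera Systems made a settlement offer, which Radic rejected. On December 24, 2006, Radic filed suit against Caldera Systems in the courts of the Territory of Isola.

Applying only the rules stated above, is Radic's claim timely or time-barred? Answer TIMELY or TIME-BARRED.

TIMELY

The claim accrued on May 23, 2003 — the later of the October 14, 2000 act and the May 23, 2003 discovery.
Adding the 3 years base period to May 23, 2003 gives a deadline of May 23, 2006, before any tolling.
Because the pending related arbitration ran from February 20, 2004 to July 7, 2004, the deadline is extended by 138 days to October 8, 2006.
Because the plaintiff's legal incapacity ran from August 29, 2006 to November 29, 2006, the deadline is extended by 92 days to January 8, 2007.
Nothing else in the chronology tolls or restarts the period.
Radic filed on December 24, 2006, before the January 8, 2007 deadline, so the action is timely.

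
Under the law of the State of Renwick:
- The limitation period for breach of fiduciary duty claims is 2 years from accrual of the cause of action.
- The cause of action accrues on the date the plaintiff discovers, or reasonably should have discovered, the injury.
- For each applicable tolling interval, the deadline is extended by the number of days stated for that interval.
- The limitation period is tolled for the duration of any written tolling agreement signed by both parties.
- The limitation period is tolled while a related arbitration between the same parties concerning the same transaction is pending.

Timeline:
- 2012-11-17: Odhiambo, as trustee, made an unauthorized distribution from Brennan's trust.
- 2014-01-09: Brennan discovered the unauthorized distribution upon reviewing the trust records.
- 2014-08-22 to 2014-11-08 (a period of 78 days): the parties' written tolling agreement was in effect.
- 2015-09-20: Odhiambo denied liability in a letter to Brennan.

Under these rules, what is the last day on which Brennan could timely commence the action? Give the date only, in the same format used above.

Under the discovery rule, the claim accrued on 2014-01-09, when Brennan discovered the injury — not on the 2012-11-17 date of the underlying act.
The untolled deadline — 2 years after 2014-01-09 — is 2016-01-09.
The written tolling agreement from 2014-08-22 to 2014-11-08 tolled the period for 78 days, extending the deadline to 2016-03-27.
The other events in the timeline have no effect on the limitation period under the stated rules.

2016-03-27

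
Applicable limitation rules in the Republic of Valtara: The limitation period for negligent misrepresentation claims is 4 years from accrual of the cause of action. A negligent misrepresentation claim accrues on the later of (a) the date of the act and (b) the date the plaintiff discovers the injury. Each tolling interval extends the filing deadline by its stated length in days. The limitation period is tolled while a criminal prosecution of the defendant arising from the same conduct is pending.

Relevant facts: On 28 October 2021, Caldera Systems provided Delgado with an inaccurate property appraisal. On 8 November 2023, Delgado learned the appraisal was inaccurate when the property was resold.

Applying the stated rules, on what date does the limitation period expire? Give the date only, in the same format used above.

8 November 2027

The claim accrued on 8 November 2023 — the later of the 28 October 2021 act and the 8 November 2023 discovery.
The untolled deadline — 4 years after 8 November 2023 — is 8 November 2027.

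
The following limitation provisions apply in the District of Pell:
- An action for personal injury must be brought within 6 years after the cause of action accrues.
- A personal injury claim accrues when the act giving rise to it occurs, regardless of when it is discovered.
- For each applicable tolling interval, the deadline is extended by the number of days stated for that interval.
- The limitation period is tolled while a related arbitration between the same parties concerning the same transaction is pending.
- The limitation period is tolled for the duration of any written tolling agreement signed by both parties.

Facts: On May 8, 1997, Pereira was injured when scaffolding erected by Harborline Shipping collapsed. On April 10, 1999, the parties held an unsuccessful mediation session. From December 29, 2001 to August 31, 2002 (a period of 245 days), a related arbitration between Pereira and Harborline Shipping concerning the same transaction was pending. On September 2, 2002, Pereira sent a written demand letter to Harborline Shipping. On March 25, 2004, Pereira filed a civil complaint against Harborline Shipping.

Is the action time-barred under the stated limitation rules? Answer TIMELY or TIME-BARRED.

TIME-BARRED

The cause of action accrued on May 8, 1997, the date of the act.
The untolled deadline — 6 years after May 8, 1997 — is May 8, 2003.
The pending related arbitration from December 29, 2001 to August 31, 2002 tolled the period for 245 days, extending the deadline to January 8, 2004.
The other events in the timeline have no effect on the limitation period under the stated rules.
Pereira filed on March 25, 2004, after the January 8, 2004 deadline, so the action is time-barred.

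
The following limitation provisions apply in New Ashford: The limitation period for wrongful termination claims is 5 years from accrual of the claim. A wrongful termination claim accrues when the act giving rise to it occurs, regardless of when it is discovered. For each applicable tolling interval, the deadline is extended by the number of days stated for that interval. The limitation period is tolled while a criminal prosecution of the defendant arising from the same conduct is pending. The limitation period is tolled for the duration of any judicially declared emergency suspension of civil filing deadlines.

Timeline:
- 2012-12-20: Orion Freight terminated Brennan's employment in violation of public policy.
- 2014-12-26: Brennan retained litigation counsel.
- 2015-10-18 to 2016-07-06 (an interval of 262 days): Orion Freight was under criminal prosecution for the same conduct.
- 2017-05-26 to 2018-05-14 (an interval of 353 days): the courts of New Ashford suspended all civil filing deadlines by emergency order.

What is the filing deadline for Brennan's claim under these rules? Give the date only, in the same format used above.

2019-08-27

The claim accrued on 2012-12-20, when the wrongful act occurred.
The untolled deadline — 5 years after 2012-12-20 — is 2017-12-20.
The period was tolled for 262 days by the pending criminal prosecution (2015-10-18 to 2016-07-06), pushing the deadline to 2018-09-08.
The period was tolled for 353 days by the emergency suspension of filing deadlines (2017-05-26 to 2018-05-14), pushing the deadline to 2019-08-27.
Nothing else in the chronology tolls or restarts the period.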